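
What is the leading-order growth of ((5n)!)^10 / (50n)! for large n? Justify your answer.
((5n)!)^10/(50n)! ~ ((2π·5n)^(9/2) / sqrt(10)) · 10^(−10·5n)  →  0

Write N = 5n. Stirling: N! ~ sqrt(2π N)(N/e)^N and (10N)! ~ sqrt(2π·10N)·(10N/e)^(10N).
  (N!)^10/(10N)! ~ (2π N)^(10/2) (N/e)^(10N) / [sqrt(2π·10N) (10N/e)^(10N)]
     = (2π N)^(10/2) / sqrt(2π·10N) · (N/(10N))^(10N)
     = (2π N)^((10−1)/2) / sqrt(10) · 10^(−10N).
Since 10^10 > 1, the factor 10^(−10N) decays exponentially, so the ratio → 0. Substituting N = 5n gives the stated form.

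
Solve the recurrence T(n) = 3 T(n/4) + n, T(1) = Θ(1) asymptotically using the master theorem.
T(n) = Θ(n)

log_4 3 ≈ 0.792. f(n) = n dominates n^(log_4 3) since 1 > 0.792, and the regularity condition a·f(n/b) = 3·(n/4)^1 = (3/4)·n ≤ c·f(n) holds with c = 3/4 ≈ 0.75 < 1. So this is Case 3: T(n) = Θ(f(n)) = Θ(n).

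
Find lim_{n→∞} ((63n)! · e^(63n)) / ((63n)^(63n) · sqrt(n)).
lim = sqrt(2π·63)

Stirling: (63n)! ~ sqrt(2π·63n) · (63n/e)^(63n). Hence
  (63n)! · e^(63n) / (63n)^(63n) ~ sqrt(2π·63n).
Dividing by sqrt(n): sqrt(2π·63n) / sqrt(n) = sqrt(2π·63) · n^((1−1)/2), so the limit is sqrt(2π·63).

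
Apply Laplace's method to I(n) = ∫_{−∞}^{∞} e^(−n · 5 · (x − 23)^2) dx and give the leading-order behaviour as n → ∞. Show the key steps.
I(n) = sqrt(π/(5n))

Here φ(x) = 5 · (x − 23)^2 has its unique minimum at x* = 23 with φ(x*) = 0 and φ''(x*) = 10. Laplace's method gives
  I(n) ~ e^(−n φ(x*)) · sqrt(2π / (n · φ''(x*))) = sqrt(2π / (10n)) = sqrt(π/(5n)).
This is exact: substituting u = (x − 23)·sqrt(5n) gives I(n) = (1/sqrt(5n)) ∫_{−∞}^{∞} e^(−u^2) du = sqrt(π/(5n)).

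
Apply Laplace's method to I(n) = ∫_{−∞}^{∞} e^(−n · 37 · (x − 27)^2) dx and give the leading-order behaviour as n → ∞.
I(n) = sqrt(π/(37n))

Here φ(x) = 37 · (x − 27)^2 has its unique minimum at x* = 27 with φ(x*) = 0 and φ''(x*) = 74. Laplace's method gives
  I(n) ~ e^(−n φ(x*)) · sqrt(2π / (n · φ''(x*))) = sqrt(2π / (74n)) = sqrt(π/(37n)).
This is exact: substituting u = (x − 27)·sqrt(37n) gives I(n) = (1/sqrt(37n)) ∫_{−∞}^{∞} e^(−u^2) du = sqrt(π/(37n)).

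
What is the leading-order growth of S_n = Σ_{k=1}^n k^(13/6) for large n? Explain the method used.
S_n ~ (6/19) · n^(19/6)

Integral comparison: Σ_{k=1}^n k^(13/6) = ∫_0^n x^(13/6) dx + O(n^(13/6)). The integral is n^(1 + 13/6) / (1 + 13/6) = n^((13+6)/6) / ((13+6)/6) = (6/19) · n^(19/6).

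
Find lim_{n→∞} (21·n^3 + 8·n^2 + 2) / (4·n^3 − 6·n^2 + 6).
lim = 21/4

For large n the leading n^3 terms dominate both numerator and denominator. Dividing top and bottom by n^3, every other term tends to 0, leaving 21/4.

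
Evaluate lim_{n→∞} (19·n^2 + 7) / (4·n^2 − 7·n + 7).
lim = 19/4

For large n the leading n^2 terms dominate both numerator and denominator. Dividing top and bottom by n^2, every other term tends to 0, leaving 19/4.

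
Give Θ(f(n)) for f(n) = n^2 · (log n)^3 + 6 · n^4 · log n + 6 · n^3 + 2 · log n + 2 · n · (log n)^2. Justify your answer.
f(n) ∈ Θ(n^4 · log n)

Compare the terms by growth order. For large n, n^a · (log n)^b dominates n^a' · (log n)^b' iff a > a', or (a = a' and b > b'). Ranking the 5 terms shows the dominant one is 6 · n^4 · log n. Hence f(n) ∈ Θ(n^4 · log n).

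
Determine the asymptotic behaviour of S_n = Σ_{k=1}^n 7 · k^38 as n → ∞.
S_n ~ 7 · n^39 / 39

By integral comparison (Euler-Maclaurin), Σ_{k=1}^n 7 · k^38 = 7 · ∫_0^n x^38 dx + O(n^38) = 7 · n^39/39 + O(n^38). (Equivalently, Faulhaber's formula gives the same leading term.)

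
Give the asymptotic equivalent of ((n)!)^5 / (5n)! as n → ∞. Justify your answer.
((n)!)^5/(5n)! ~ ((2π·n)^(4/2) / sqrt(5)) · 5^(−5·n)  →  0

Write N = n. Stirling: N! ~ sqrt(2π N)(N/e)^N and (5N)! ~ sqrt(2π·5N)·(5N/e)^(5N).
  (N!)^5/(5N)! ~ (2π N)^(5/2) (N/e)^(5N) / [sqrt(2π·5N) (5N/e)^(5N)]
     = (2π N)^(5/2) / sqrt(2π·5N) · (N/(5N))^(5N)
     = (2π N)^((5−1)/2) / sqrt(5) · 5^(−5N).
Since 5^5 > 1, the factor 5^(−5N) decays exponentially, so the ratio → 0. Substituting N = n gives the stated form.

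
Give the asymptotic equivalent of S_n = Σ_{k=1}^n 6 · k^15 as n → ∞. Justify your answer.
S_n ~ 3 · n^16 / 8

By integral comparison (Euler-Maclaurin), Σ_{k=1}^n 6 · k^15 = 6 · ∫_0^n x^15 dx + O(n^15) = 6 · n^16/16 = 3 · n^16 / 8 + O(n^15). (Equivalently, Faulhaber's formula gives the same leading term.)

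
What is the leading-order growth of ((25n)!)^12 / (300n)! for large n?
((25n)!)^12/(300n)! ~ ((2π·25n)^(11/2) / sqrt(12)) · 12^(−12·25n)  →  0

Write N = 25n. Stirling: N! ~ sqrt(2π N)(N/e)^N and (12N)! ~ sqrt(2π·12N)·(12N/e)^(12N).
  (N!)^12/(12N)! ~ (2π N)^(12/2) (N/e)^(12N) / [sqrt(2π·12N) (12N/e)^(12N)]
     = (2π N)^(12/2) / sqrt(2π·12N) · (N/(12N))^(12N)
     = (2π N)^((12−1)/2) / sqrt(12) · 12^(−12N).
Since 12^12 > 1, the factor 12^(−12N) decays exponentially, so the ratio → 0. Substituting N = 25n gives the stated form.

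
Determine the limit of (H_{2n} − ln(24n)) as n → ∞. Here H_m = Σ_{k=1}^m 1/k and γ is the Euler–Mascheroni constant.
lim = −ln 12 + γ

By Euler-Maclaurin, H_m = ln m + γ + O(1/m). So
  H_{2n} − ln(24n) = ln(2n) + γ − ln(24n) + O(1/n)
                       = ln(2/24) + γ + O(1/n).
Hence the limit is ln(2/24) + γ (= −ln 12).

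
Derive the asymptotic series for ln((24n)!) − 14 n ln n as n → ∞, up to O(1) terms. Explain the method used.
ln((24n)!) − 14 n ln n = 10 n ln n + 24(ln 24 − 1) n + (1/2) ln(2π·24n) + O(1/n)

Stirling: ln((24n)!) = 24n ln(24n) − 24n + (1/2) ln(2π·24n) + O(1/n).
Expand 24n ln(24n) = 24n (ln n + ln 24) = 24n ln n + 24n ln 24.
Subtract 14n ln n: leading term is (24 − 14) n ln n = 10 n ln n. The next term is 24n ln 24 − 24n = 24(ln 24 − 1) n. Then the (1/2) ln(2π·24n) correction.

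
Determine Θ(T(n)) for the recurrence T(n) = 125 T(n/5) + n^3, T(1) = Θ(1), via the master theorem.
T(n) = Θ(n^3 log n)

log_5 125 = 3, and f(n) = n^3 = Θ(n^(log_5 125)). This is Case 2 of the master theorem: T(n) = Θ(f(n) · log n) = Θ(n^3 log n).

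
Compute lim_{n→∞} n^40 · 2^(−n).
lim = 0

Exponentials with base > 1 dominate every fixed polynomial: for any fixed c, n^c / 2^n → 0 as n → ∞ (e.g. by the ratio test, or by writing 2^n = e^(n ln 2) and noting e^(n ln 2) / n^c → ∞). Hence n^40 · 2^(−n) = n^40 / 2^n → 0.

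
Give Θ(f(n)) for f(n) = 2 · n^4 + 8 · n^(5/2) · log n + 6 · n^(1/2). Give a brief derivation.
f(n) ∈ Θ(n^4)

Compare the terms by growth order. For large n, n^a · (log n)^b dominates n^a' · (log n)^b' iff a > a', or (a = a' and b > b'). Ranking the 3 terms shows the dominant one is 2 · n^4. Hence f(n) ∈ Θ(n^4).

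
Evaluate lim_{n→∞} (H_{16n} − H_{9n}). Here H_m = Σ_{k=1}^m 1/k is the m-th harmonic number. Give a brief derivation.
lim = ln(16/9)

Euler-Maclaurin gives H_m = ln m + γ + 1/(2m) + O(1/m^2). The γ and O(1/m) terms cancel in the difference:
  H_{16n} − H_{9n} = ln(16n) − ln(9n) + O(1/n) = ln(16/9) + O(1/n).
Hence the limit is ln(16/9).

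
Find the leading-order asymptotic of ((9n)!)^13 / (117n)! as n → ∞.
((9n)!)^13/(117n)! ~ ((2π·9n)^(12/2) / sqrt(13)) · 13^(−13·9n)  →  0

Write N = 9n. Stirling: N! ~ sqrt(2π N)(N/e)^N and (13N)! ~ sqrt(2π·13N)·(13N/e)^(13N).
  (N!)^13/(13N)! ~ (2π N)^(13/2) (N/e)^(13N) / [sqrt(2π·13N) (13N/e)^(13N)]
     = (2π N)^(13/2) / sqrt(2π·13N) · (N/(13N))^(13N)
     = (2π N)^((13−1)/2) / sqrt(13) · 13^(−13N).
Since 13^13 > 1, the factor 13^(−13N) decays exponentially, so the ratio → 0. Substituting N = 9n gives the stated form.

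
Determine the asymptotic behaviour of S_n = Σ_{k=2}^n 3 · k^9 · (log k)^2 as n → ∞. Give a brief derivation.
S_n ~ 3 · n^10 · (log n)^2 / 10

By integral comparison, S_n = ∫_1^n 3 · x^9 · (log x)^2 dx + O(n^9 · (log n)^2). For the integral, the leading term of ∫_1^n x^9 (log x)^2 dx is n^10/10 · (log n)^2 (by repeated integration by parts; each step lowers the log-exponent and produces a relatively O(1/log n) correction). Hence S_n ~ 3 · n^10 · (log n)^2 / 10.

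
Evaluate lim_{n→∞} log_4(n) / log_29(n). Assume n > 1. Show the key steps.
lim = ln(29) / ln(4) = log_4(29)

Change of base: log_4(n) = ln n / ln 4 and log_29(n) = ln n / ln 29. The ratio is (ln n / ln 4) · (ln 29 / ln n) = ln 29 / ln 4, a constant independent of n. So the limit is ln 29 / ln 4 = log_4(29).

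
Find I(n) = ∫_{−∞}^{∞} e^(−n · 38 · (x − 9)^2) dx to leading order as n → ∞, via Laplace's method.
I(n) = sqrt(π/(38n))

Here φ(x) = 38 · (x − 9)^2 has its unique minimum at x* = 9 with φ(x*) = 0 and φ''(x*) = 76. Laplace's method gives
  I(n) ~ e^(−n φ(x*)) · sqrt(2π / (n · φ''(x*))) = sqrt(2π / (76n)) = sqrt(π/(38n)).
This is exact: substituting u = (x − 9)·sqrt(38n) gives I(n) = (1/sqrt(38n)) ∫_{−∞}^{∞} e^(−u^2) du = sqrt(π/(38n)).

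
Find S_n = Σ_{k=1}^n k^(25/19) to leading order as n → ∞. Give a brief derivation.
S_n ~ (19/44) · n^(44/19)

Integral comparison: Σ_{k=1}^n k^(25/19) = ∫_0^n x^(25/19) dx + O(n^(25/19)). The integral is n^(1 + 25/19) / (1 + 25/19) = n^((25+19)/19) / ((25+19)/19) = (19/44) · n^(44/19).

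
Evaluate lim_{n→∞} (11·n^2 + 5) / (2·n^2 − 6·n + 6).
lim = 11/2

For large n the leading n^2 terms dominate both numerator and denominator. Dividing top and bottom by n^2, every other term tends to 0, leaving 11/2.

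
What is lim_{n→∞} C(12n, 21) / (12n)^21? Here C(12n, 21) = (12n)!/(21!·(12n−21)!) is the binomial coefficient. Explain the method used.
lim = 1/21! = 1/51090942171709440000

With N = 12n → ∞: C(N, 21) / N^21 = [N(N−1)…(N−20)] / (21! · N^21) = (1/21!) · 1 · (1 − 1/(12n)) · … · (1 − 20/(12n)). Each factor → 1 as N → ∞, so the limit is 1/21! = 1/51090942171709440000.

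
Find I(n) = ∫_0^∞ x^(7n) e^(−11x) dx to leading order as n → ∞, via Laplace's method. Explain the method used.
I(n) ~ (sqrt(2π·7n) / 11) · (7n/(11e))^(7n)

Write the integrand as exp(7n ln x − 11x) and set f(x) = 7n ln x − 11x. Then f'(x) = 7n/x − 11 = 0 at x* = 7n/11, and f''(x*) = −7n/x*^2 = −11^2/(7n). Laplace's method (interior maximum) gives
  I(n) ~ e^(f(x*)) · sqrt(2π / |f''(x*)|)
        = exp(7n ln(7n/11) − 7n) · sqrt(2π · 7n / 11^2)
        = (7n/11)^(7n) e^(−7n) · sqrt(2π·7n) / 11
        = (sqrt(2π·7n) / 11) · (7n/(11e))^(7n).
This matches Γ(7n+1)/11^(7n+1) with Stirling applied to Γ.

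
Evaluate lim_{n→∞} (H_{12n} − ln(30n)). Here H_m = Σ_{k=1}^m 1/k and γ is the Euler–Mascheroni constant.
lim = ln(2/5) + γ

By Euler-Maclaurin, H_m = ln m + γ + O(1/m). So
  H_{12n} − ln(30n) = ln(12n) + γ − ln(30n) + O(1/n)
                       = ln(12/30) + γ + O(1/n).
Hence the limit is ln(12/30) + γ (= ln(2/5)).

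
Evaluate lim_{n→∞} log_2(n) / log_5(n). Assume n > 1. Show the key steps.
lim = ln(5) / ln(2) = log_2(5)

Change of base: log_2(n) = ln n / ln 2 and log_5(n) = ln n / ln 5. The ratio is (ln n / ln 2) · (ln 5 / ln n) = ln 5 / ln 2, a constant independent of n. So the limit is ln 5 / ln 2 = log_2(5).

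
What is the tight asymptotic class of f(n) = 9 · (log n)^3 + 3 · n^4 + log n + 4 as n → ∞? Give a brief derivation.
f(n) ∈ Θ(n^4)

Compare the terms by growth order. For large n, n^a · (log n)^b dominates n^a' · (log n)^b' iff a > a', or (a = a' and b > b'). Ranking the 4 terms shows the dominant one is 3 · n^4. Hence f(n) ∈ Θ(n^4).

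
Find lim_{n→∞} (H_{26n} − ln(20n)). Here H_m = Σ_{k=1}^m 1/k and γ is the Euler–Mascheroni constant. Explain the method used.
lim = ln(13/10) + γ

By Euler-Maclaurin, H_m = ln m + γ + O(1/m). So
  H_{26n} − ln(20n) = ln(26n) + γ − ln(20n) + O(1/n)
                       = ln(26/20) + γ + O(1/n).
Hence the limit is ln(26/20) + γ (= ln(13/10)).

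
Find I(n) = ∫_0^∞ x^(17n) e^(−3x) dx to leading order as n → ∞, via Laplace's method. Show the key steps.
I(n) ~ (sqrt(2π·17n) / 3) · (17n/(3e))^(17n)

Write the integrand as exp(17n ln x − 3x) and set f(x) = 17n ln x − 3x. Then f'(x) = 17n/x − 3 = 0 at x* = 17n/3, and f''(x*) = −17n/x*^2 = −3^2/(17n). Laplace's method (interior maximum) gives
  I(n) ~ e^(f(x*)) · sqrt(2π / |f''(x*)|)
        = exp(17n ln(17n/3) − 17n) · sqrt(2π · 17n / 3^2)
        = (17n/3)^(17n) e^(−17n) · sqrt(2π·17n) / 3
        = (sqrt(2π·17n) / 3) · (17n/(3e))^(17n).
This matches Γ(17n+1)/3^(17n+1) with Stirling applied to Γ.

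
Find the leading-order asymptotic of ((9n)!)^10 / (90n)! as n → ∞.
((9n)!)^10/(90n)! ~ ((2π·9n)^(9/2) / sqrt(10)) · 10^(−10·9n)  →  0

Write N = 9n. Stirling: N! ~ sqrt(2π N)(N/e)^N and (10N)! ~ sqrt(2π·10N)·(10N/e)^(10N).
  (N!)^10/(10N)! ~ (2π N)^(10/2) (N/e)^(10N) / [sqrt(2π·10N) (10N/e)^(10N)]
     = (2π N)^(10/2) / sqrt(2π·10N) · (N/(10N))^(10N)
     = (2π N)^((10−1)/2) / sqrt(10) · 10^(−10N).
Since 10^10 > 1, the factor 10^(−10N) decays exponentially, so the ratio → 0. Substituting N = 9n gives the stated form.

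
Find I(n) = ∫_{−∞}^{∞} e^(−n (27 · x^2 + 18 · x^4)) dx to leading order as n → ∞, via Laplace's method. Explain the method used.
I(n) ~ sqrt(π/(27n))

φ(x) = 27 · x^2 + 18 · x^4 has its unique global minimum at x* = 0 (since φ'(x) = 54x + 72x^3 = 0 only at x = 0 for real x with both coefficients positive, and φ → ∞ as |x| → ∞). At x* = 0, φ(0) = 0 and φ''(0) = 54. Laplace's method then gives
  I(n) ~ sqrt(2π / (n · φ''(0))) · e^(−n φ(0)) = sqrt(2π / (54n)) = sqrt(π/(27n)).
The 18 · x^4 term contributes only at subleading order (an O(1/n) relative correction).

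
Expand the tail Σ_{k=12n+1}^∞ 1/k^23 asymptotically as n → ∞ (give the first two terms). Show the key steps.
Σ_{k>12n} 1/k^23 = 1/(22 · (12n)^22) − 1/(2 · (12n)^23) + O(1/(12n)^24)

Compare to the integral: ∫_{12n}^∞ x^(−23) dx = [−x^(−22)/22]_{12n}^∞ = 1/((23−1)·(12n)^22). The Euler-Maclaurin correction adds −f(12n)/2 = −1/(2·(12n)^23). Euler-Maclaurin then gives
  Σ_{k>12n} 1/k^23 = ∫_{12n}^∞ dx/x^23 − 1/(2·(12n)^23) + O(1/(12n)^24).
(Equivalently this is ζ(23) − Σ_{k≤12n} 1/k^23.)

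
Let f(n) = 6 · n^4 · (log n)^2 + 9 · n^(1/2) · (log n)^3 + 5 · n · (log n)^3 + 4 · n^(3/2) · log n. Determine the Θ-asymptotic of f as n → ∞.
f(n) ∈ Θ(n^4 · (log n)^2)

Compare the terms by growth order. For large n, n^a · (log n)^b dominates n^a' · (log n)^b' iff a > a', or (a = a' and b > b'). Ranking the 4 terms shows the dominant one is 6 · n^4 · (log n)^2. Hence f(n) ∈ Θ(n^4 · (log n)^2).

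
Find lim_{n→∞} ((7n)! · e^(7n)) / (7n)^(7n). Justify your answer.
lim = ∞

Stirling: (7n)! ~ sqrt(2π·7n) · (7n/e)^(7n). Hence
  (7n)! · e^(7n) / (7n)^(7n) ~ sqrt(2π·7n) = sqrt(2π·7) · sqrt(n) → ∞.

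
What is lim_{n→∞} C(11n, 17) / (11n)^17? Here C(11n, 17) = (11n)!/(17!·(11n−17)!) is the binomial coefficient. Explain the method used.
lim = 1/17! = 1/355687428096000

With N = 11n → ∞: C(N, 17) / N^17 = [N(N−1)…(N−16)] / (17! · N^17) = (1/17!) · 1 · (1 − 1/(11n)) · … · (1 − 16/(11n)). Each factor → 1 as N → ∞, so the limit is 1/17! = 1/355687428096000.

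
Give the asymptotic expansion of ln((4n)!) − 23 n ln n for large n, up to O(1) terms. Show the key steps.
ln((4n)!) − 23 n ln n = −19 n ln n + 4(ln 4 − 1) n + (1/2) ln(2π·4n) + O(1/n)

Stirling: ln((4n)!) = 4n ln(4n) − 4n + (1/2) ln(2π·4n) + O(1/n).
Expand 4n ln(4n) = 4n (ln n + ln 4) = 4n ln n + 4n ln 4.
Subtract 23n ln n: leading term is (4 − 23) n ln n = −19 n ln n. The next term is 4n ln 4 − 4n = 4(ln 4 − 1) n. Then the (1/2) ln(2π·4n) correction.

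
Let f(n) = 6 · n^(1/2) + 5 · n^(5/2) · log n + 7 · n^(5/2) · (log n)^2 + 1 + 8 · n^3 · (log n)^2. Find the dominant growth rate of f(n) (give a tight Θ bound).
f(n) ∈ Θ(n^3 · (log n)^2)

Compare the terms by growth order. For large n, n^a · (log n)^b dominates n^a' · (log n)^b' iff a > a', or (a = a' and b > b'). Ranking the 5 terms shows the dominant one is 8 · n^3 · (log n)^2. Hence f(n) ∈ Θ(n^3 · (log n)^2).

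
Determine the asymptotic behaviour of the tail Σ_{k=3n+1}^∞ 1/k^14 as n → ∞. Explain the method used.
Σ_{k>3n} 1/k^14 ~ 1/(13 · (3n)^13)

Compare to the integral: ∫_{3n}^∞ x^(−14) dx = [−x^(−13)/13]_{3n}^∞ = 1/((14−1)·(3n)^13). Euler-Maclaurin then gives
  Σ_{k>3n} 1/k^14 = ∫_{3n}^∞ dx/x^14 − 1/(2·(3n)^14) + O(1/(3n)^15).
(Equivalently this is ζ(14) − Σ_{k≤3n} 1/k^14.)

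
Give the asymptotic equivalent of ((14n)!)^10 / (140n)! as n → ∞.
((14n)!)^10/(140n)! ~ ((2π·14n)^(9/2) / sqrt(10)) · 10^(−10·14n)  →  0

Write N = 14n. Stirling: N! ~ sqrt(2π N)(N/e)^N and (10N)! ~ sqrt(2π·10N)·(10N/e)^(10N).
  (N!)^10/(10N)! ~ (2π N)^(10/2) (N/e)^(10N) / [sqrt(2π·10N) (10N/e)^(10N)]
     = (2π N)^(10/2) / sqrt(2π·10N) · (N/(10N))^(10N)
     = (2π N)^((10−1)/2) / sqrt(10) · 10^(−10N).
Since 10^10 > 1, the factor 10^(−10N) decays exponentially, so the ratio → 0. Substituting N = 14n gives the stated form.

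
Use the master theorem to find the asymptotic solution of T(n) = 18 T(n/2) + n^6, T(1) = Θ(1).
T(n) = Θ(n^6)

log_2 18 ≈ 4.170. f(n) = n^6 dominates n^(log_2 18) since 6 > 4.170, and the regularity condition a·f(n/b) = 18·(n/2)^6 = (18/64)·n^6 ≤ c·f(n) holds with c = 18/64 ≈ 0.281 < 1. So this is Case 3: T(n) = Θ(f(n)) = Θ(n^6).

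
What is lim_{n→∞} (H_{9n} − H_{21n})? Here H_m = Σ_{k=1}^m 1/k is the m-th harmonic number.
lim = ln(9/21) = ln(3/7)

Euler-Maclaurin gives H_m = ln m + γ + 1/(2m) + O(1/m^2). The γ and O(1/m) terms cancel in the difference:
  H_{9n} − H_{21n} = ln(9n) − ln(21n) + O(1/n) = ln(9/21) + O(1/n).
Hence the limit is ln(9/21) = ln(3/7).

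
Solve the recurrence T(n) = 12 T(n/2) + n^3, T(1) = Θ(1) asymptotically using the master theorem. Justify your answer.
T(n) = Θ(n^(log_2 12))

Master theorem: compare f(n) = n^3 to n^(log_2 12) where log_2 12 ≈ 3.585. Since 3 < log_2 12, we have f(n) = O(n^(log_2 12 − ε)) for some ε > 0 — Case 1. Hence T(n) = Θ(n^(log_2 12)).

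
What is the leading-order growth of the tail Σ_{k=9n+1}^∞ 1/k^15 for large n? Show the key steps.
Σ_{k>9n} 1/k^15 ~ 1/(14 · (9n)^14)

Compare to the integral: ∫_{9n}^∞ x^(−15) dx = [−x^(−14)/14]_{9n}^∞ = 1/((15−1)·(9n)^14). Euler-Maclaurin then gives
  Σ_{k>9n} 1/k^15 = ∫_{9n}^∞ dx/x^15 − 1/(2·(9n)^15) + O(1/(9n)^16).
(Equivalently this is ζ(15) − Σ_{k≤9n} 1/k^15.)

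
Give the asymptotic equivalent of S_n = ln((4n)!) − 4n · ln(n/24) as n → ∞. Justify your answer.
S_n ~ 4n · (ln 96 − 1) + O(ln n)

Stirling: ln((4n)!) = 4n ln(4n) − 4n + O(ln n).
  S_n = 4n ln(4n) − 4n − 4n ln(n/24) + O(ln n)
      = 4n ln(4n) − 4n ln n + 4n ln 24 − 4n + O(ln n)
      = 4n ln 4 + 4n ln 24 − 4n + O(ln n)
      = 4n (ln 96 − 1) + O(ln n).
Numerically ln(96) − 1 ≈ 3.5643.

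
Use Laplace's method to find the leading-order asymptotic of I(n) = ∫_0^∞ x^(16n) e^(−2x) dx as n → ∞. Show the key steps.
I(n) ~ (sqrt(2π·16n) / 2) · (16n/(2e))^(16n)

Write the integrand as exp(16n ln x − 2x) and set f(x) = 16n ln x − 2x. Then f'(x) = 16n/x − 2 = 0 at x* = 16n/2, and f''(x*) = −16n/x*^2 = −2^2/(16n). Laplace's method (interior maximum) gives
  I(n) ~ e^(f(x*)) · sqrt(2π / |f''(x*)|)
        = exp(16n ln(16n/2) − 16n) · sqrt(2π · 16n / 2^2)
        = (16n/2)^(16n) e^(−16n) · sqrt(2π·16n) / 2
        = (sqrt(2π·16n) / 2) · (16n/(2e))^(16n).
This matches Γ(16n+1)/2^(16n+1) with Stirling applied to Γ.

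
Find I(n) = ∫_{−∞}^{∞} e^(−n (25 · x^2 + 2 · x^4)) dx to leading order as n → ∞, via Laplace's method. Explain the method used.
I(n) ~ sqrt(π/(25n))

φ(x) = 25 · x^2 + 2 · x^4 has its unique global minimum at x* = 0 (since φ'(x) = 50x + 8x^3 = 0 only at x = 0 for real x with both coefficients positive, and φ → ∞ as |x| → ∞). At x* = 0, φ(0) = 0 and φ''(0) = 50. Laplace's method then gives
  I(n) ~ sqrt(2π / (n · φ''(0))) · e^(−n φ(0)) = sqrt(2π / (50n)) = sqrt(π/(25n)).
The 2 · x^4 term contributes only at subleading order (an O(1/n) relative correction).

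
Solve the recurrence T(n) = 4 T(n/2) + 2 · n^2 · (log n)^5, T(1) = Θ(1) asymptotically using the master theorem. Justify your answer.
T(n) = Θ(n^2 · (log n)^6)

Here log_2 4 = 2 and f(n) = 2 · n^2 · (log n)^5 = Θ(n^(log_2 4) · (log n)^5). This is the extended Case 2 of the master theorem (f matches the critical exponent up to log factors), giving T(n) = Θ(n^(log_2 4) · (log n)^(5+1)) = Θ(n^2 · (log n)^6).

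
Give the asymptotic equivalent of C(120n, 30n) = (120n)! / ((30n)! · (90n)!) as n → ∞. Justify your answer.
C(120n, 30n) ~ (256/27)^(30n) · sqrt(2/(3π·30n))

Write N = 30n. Apply Stirling to each factorial:
  (4N)! ~ sqrt(2π·4N) · (4N/e)^(4N),
  N! ~ sqrt(2π N) · (N/e)^N,
  (3N)! ~ sqrt(2π·3N) · (3N/e)^(3N).
The exponential factors combine to (4N)^(4N) / (N^N · (3N)^(3N)) = 4^(4N)/3^(3N) = (4^4/3^3)^N = (256/27)^N.
The square-root prefactors combine to sqrt(2π·4N) / (sqrt(2π N)·sqrt(2π·3N)) = sqrt(4 / (2π·3·N)) = sqrt(2/(3π·30n)).
Substituting N = 30n: C(120n, 30n) ~ (256/27)^(30n) · sqrt(2/(3π·30n)).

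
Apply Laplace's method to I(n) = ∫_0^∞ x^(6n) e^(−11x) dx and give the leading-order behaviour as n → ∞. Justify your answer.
I(n) ~ (sqrt(2π·6n) / 11) · (6n/(11e))^(6n)

Write the integrand as exp(6n ln x − 11x) and set f(x) = 6n ln x − 11x. Then f'(x) = 6n/x − 11 = 0 at x* = 6n/11, and f''(x*) = −6n/x*^2 = −11^2/(6n). Laplace's method (interior maximum) gives
  I(n) ~ e^(f(x*)) · sqrt(2π / |f''(x*)|)
        = exp(6n ln(6n/11) − 6n) · sqrt(2π · 6n / 11^2)
        = (6n/11)^(6n) e^(−6n) · sqrt(2π·6n) / 11
        = (sqrt(2π·6n) / 11) · (6n/(11e))^(6n).
This matches Γ(6n+1)/11^(6n+1) with Stirling applied to Γ.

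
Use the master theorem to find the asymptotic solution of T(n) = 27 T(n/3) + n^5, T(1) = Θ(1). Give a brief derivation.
T(n) = Θ(n^5)

log_3 27 ≈ 3.000. f(n) = n^5 dominates n^(log_3 27) since 5 > 3.000, and the regularity condition a·f(n/b) = 27·(n/3)^5 = (27/243)·n^5 ≤ c·f(n) holds with c = 27/243 ≈ 0.111 < 1. So this is Case 3: T(n) = Θ(f(n)) = Θ(n^5).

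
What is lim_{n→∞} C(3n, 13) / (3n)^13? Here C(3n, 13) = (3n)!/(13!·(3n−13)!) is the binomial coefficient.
lim = 1/13! = 1/6227020800

With N = 3n → ∞: C(N, 13) / N^13 = [N(N−1)…(N−12)] / (13! · N^13) = (1/13!) · 1 · (1 − 1/(3n)) · … · (1 − 12/(3n)). Each factor → 1 as N → ∞, so the limit is 1/13! = 1/6227020800.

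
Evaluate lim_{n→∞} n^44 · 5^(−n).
lim = 0

Exponentials with base > 1 dominate every fixed polynomial: for any fixed c, n^c / 5^n → 0 as n → ∞ (e.g. by the ratio test, or by writing 5^n = e^(n ln 5) and noting e^(n ln 5) / n^c → ∞). Hence n^44 · 5^(−n) = n^44 / 5^n → 0.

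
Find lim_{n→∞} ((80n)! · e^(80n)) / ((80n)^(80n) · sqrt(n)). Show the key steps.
lim = sqrt(2π·80)

Stirling: (80n)! ~ sqrt(2π·80n) · (80n/e)^(80n). Hence
  (80n)! · e^(80n) / (80n)^(80n) ~ sqrt(2π·80n).
Dividing by sqrt(n): sqrt(2π·80n) / sqrt(n) = sqrt(2π·80) · n^((1−1)/2), so the limit is sqrt(2π·80).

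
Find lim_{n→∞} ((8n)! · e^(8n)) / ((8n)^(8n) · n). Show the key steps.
lim = 0

Stirling: (8n)! ~ sqrt(2π·8n) · (8n/e)^(8n). Hence
  (8n)! · e^(8n) / (8n)^(8n) ~ sqrt(2π·8n).
Dividing by n: sqrt(2π·8n) / n = sqrt(2π·8) · n^((1−2)/2), so the expression behaves like sqrt(2π·8) · n^((1−2)/2) → 0.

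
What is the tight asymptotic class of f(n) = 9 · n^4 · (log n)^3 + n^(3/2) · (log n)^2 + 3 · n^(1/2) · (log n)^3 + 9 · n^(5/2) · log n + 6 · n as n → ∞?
f(n) ∈ Θ(n^4 · (log n)^3)

Compare the terms by growth order. For large n, n^a · (log n)^b dominates n^a' · (log n)^b' iff a > a', or (a = a' and b > b'). Ranking the 5 terms shows the dominant one is 9 · n^4 · (log n)^3. Hence f(n) ∈ Θ(n^4 · (log n)^3).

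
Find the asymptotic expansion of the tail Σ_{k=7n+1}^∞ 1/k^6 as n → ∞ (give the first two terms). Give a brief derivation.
Σ_{k>7n} 1/k^6 = 1/(5 · (7n)^5) − 1/(2 · (7n)^6) + O(1/(7n)^7)

Compare to the integral: ∫_{7n}^∞ x^(−6) dx = [−x^(−5)/5]_{7n}^∞ = 1/((6−1)·(7n)^5). The Euler-Maclaurin correction adds −f(7n)/2 = −1/(2·(7n)^6). Euler-Maclaurin then gives
  Σ_{k>7n} 1/k^6 = ∫_{7n}^∞ dx/x^6 − 1/(2·(7n)^6) + O(1/(7n)^7).
(Equivalently this is ζ(6) − Σ_{k≤7n} 1/k^6.)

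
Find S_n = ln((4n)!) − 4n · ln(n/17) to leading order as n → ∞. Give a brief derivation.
S_n ~ 4n · (ln 68 − 1) + O(ln n)

Stirling: ln((4n)!) = 4n ln(4n) − 4n + O(ln n).
  S_n = 4n ln(4n) − 4n − 4n ln(n/17) + O(ln n)
      = 4n ln(4n) − 4n ln n + 4n ln 17 − 4n + O(ln n)
      = 4n ln 4 + 4n ln 17 − 4n + O(ln n)
      = 4n (ln 68 − 1) + O(ln n).
Numerically ln(68) − 1 ≈ 3.2195.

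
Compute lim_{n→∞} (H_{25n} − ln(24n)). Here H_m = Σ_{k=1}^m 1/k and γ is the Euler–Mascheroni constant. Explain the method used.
lim = ln(25/24) + γ

By Euler-Maclaurin, H_m = ln m + γ + O(1/m). So
  H_{25n} − ln(24n) = ln(25n) + γ − ln(24n) + O(1/n)
                       = ln(25/24) + γ + O(1/n).
Hence the limit is ln(25/24) + γ.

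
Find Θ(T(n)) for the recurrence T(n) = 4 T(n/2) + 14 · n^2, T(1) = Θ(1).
T(n) = Θ(n^2 log n)

log_2 4 = 2, and f(n) = 14 · n^2 = Θ(n^(log_2 4)). This is Case 2 of the master theorem: T(n) = Θ(f(n) · log n) = Θ(n^2 log n).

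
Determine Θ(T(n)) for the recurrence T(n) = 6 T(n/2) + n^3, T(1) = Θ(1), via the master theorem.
T(n) = Θ(n^3)

log_2 6 ≈ 2.585. f(n) = n^3 dominates n^(log_2 6) since 3 > 2.585, and the regularity condition a·f(n/b) = 6·(n/2)^3 = (6/8)·n^3 ≤ c·f(n) holds with c = 6/8 ≈ 0.75 < 1. So this is Case 3: T(n) = Θ(f(n)) = Θ(n^3).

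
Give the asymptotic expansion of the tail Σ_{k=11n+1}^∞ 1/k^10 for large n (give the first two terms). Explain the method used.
Σ_{k>11n} 1/k^10 = 1/(9 · (11n)^9) − 1/(2 · (11n)^10) + O(1/(11n)^11)

Compare to the integral: ∫_{11n}^∞ x^(−10) dx = [−x^(−9)/9]_{11n}^∞ = 1/((10−1)·(11n)^9). The Euler-Maclaurin correction adds −f(11n)/2 = −1/(2·(11n)^10). Euler-Maclaurin then gives
  Σ_{k>11n} 1/k^10 = ∫_{11n}^∞ dx/x^10 − 1/(2·(11n)^10) + O(1/(11n)^11).
(Equivalently this is ζ(10) − Σ_{k≤11n} 1/k^10.)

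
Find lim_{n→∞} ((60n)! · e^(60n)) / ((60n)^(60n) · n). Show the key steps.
lim = 0

Stirling: (60n)! ~ sqrt(2π·60n) · (60n/e)^(60n). Hence
  (60n)! · e^(60n) / (60n)^(60n) ~ sqrt(2π·60n).
Dividing by n: sqrt(2π·60n) / n = sqrt(2π·60) · n^((1−2)/2), so the expression behaves like sqrt(2π·60) · n^((1−2)/2) → 0.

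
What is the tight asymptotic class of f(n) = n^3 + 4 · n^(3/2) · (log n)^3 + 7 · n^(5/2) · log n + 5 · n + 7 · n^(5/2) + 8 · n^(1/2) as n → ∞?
f(n) ∈ Θ(n^3)

Compare the terms by growth order. For large n, n^a · (log n)^b dominates n^a' · (log n)^b' iff a > a', or (a = a' and b > b'). Ranking the 6 terms shows the dominant one is n^3. Hence f(n) ∈ Θ(n^3).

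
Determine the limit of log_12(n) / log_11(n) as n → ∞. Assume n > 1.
lim = ln(11) / ln(12) = log_12(11)

Change of base: log_12(n) = ln n / ln 12 and log_11(n) = ln n / ln 11. The ratio is (ln n / ln 12) · (ln 11 / ln n) = ln 11 / ln 12, a constant independent of n. So the limit is ln 11 / ln 12 = log_12(11).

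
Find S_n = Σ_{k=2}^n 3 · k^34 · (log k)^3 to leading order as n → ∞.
S_n ~ 3 · n^35 · (log n)^3 / 35

By integral comparison, S_n = ∫_1^n 3 · x^34 · (log x)^3 dx + O(n^34 · (log n)^3). For the integral, the leading term of ∫_1^n x^34 (log x)^3 dx is n^35/35 · (log n)^3 (by repeated integration by parts; each step lowers the log-exponent and produces a relatively O(1/log n) correction). Hence S_n ~ 3 · n^35 · (log n)^3 / 35.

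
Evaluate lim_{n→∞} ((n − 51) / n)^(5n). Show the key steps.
lim = e^(−255)

Rewrite as (1 − 51/n)^(5n). By the standard limit (1 + x/n)^n → e^x, we have (1 − 51/n)^n → e^(−51), and raising to the 5th power gives e^(−255).
More precisely, ln[(1 − 51/n)^(5n)] = 5n · ln(1 − 51/n) = 5n · (-51/n + O(1/n^2)) = -255 + O(1/n) → -255.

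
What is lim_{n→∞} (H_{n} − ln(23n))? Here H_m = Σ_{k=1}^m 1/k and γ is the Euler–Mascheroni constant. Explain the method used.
lim = −ln 23 + γ

By Euler-Maclaurin, H_m = ln m + γ + O(1/m). So
  H_{n} − ln(23n) = ln(n) + γ − ln(23n) + O(1/n)
                       = ln(1/23) + γ + O(1/n).
Hence the limit is ln(1/23) + γ.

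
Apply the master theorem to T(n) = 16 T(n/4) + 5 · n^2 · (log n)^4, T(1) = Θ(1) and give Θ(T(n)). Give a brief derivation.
T(n) = Θ(n^2 · (log n)^5)

Here log_4 16 = 2 and f(n) = 5 · n^2 · (log n)^4 = Θ(n^(log_4 16) · (log n)^4). This is the extended Case 2 of the master theorem (f matches the critical exponent up to log factors), giving T(n) = Θ(n^(log_4 16) · (log n)^(4+1)) = Θ(n^2 · (log n)^5).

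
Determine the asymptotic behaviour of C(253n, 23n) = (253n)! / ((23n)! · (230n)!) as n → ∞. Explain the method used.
C(253n, 23n) ~ (285311670611/10000000000)^(23n) · sqrt(11/(20π·23n))

Write N = 23n. Apply Stirling to each factorial:
  (11N)! ~ sqrt(2π·11N) · (11N/e)^(11N),
  N! ~ sqrt(2π N) · (N/e)^N,
  (10N)! ~ sqrt(2π·10N) · (10N/e)^(10N).
The exponential factors combine to (11N)^(11N) / (N^N · (10N)^(10N)) = 11^(11N)/10^(10N) = (11^11/10^10)^N = (285311670611/10000000000)^N.
The square-root prefactors combine to sqrt(2π·11N) / (sqrt(2π N)·sqrt(2π·10N)) = sqrt(11 / (2π·10·N)) = sqrt(11/(20π·23n)).
Substituting N = 23n: C(253n, 23n) ~ (285311670611/10000000000)^(23n) · sqrt(11/(20π·23n)).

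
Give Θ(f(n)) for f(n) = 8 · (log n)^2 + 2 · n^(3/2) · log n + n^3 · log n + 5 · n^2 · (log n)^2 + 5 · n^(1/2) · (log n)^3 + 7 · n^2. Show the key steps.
f(n) ∈ Θ(n^3 · log n)

Compare the terms by growth order. For large n, n^a · (log n)^b dominates n^a' · (log n)^b' iff a > a', or (a = a' and b > b'). Ranking the 6 terms shows the dominant one is n^3 · log n. Hence f(n) ∈ Θ(n^3 · log n).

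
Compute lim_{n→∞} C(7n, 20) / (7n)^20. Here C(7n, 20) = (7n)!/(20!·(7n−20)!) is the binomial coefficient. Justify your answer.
lim = 1/20! = 1/2432902008176640000

With N = 7n → ∞: C(N, 20) / N^20 = [N(N−1)…(N−19)] / (20! · N^20) = (1/20!) · 1 · (1 − 1/(7n)) · … · (1 − 19/(7n)). Each factor → 1 as N → ∞, so the limit is 1/20! = 1/2432902008176640000.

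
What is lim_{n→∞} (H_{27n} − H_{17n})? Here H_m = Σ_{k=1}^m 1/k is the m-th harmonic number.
lim = ln(27/17)

Euler-Maclaurin gives H_m = ln m + γ + 1/(2m) + O(1/m^2). The γ and O(1/m) terms cancel in the difference:
  H_{27n} − H_{17n} = ln(27n) − ln(17n) + O(1/n) = ln(27/17) + O(1/n).
Hence the limit is ln(27/17).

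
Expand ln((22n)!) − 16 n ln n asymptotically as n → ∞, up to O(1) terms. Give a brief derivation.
ln((22n)!) − 16 n ln n = 6 n ln n + 22(ln 22 − 1) n + (1/2) ln(2π·22n) + O(1/n)

Stirling: ln((22n)!) = 22n ln(22n) − 22n + (1/2) ln(2π·22n) + O(1/n).
Expand 22n ln(22n) = 22n (ln n + ln 22) = 22n ln n + 22n ln 22.
Subtract 16n ln n: leading term is (22 − 16) n ln n = 6 n ln n. The next term is 22n ln 22 − 22n = 22(ln 22 − 1) n. Then the (1/2) ln(2π·22n) correction.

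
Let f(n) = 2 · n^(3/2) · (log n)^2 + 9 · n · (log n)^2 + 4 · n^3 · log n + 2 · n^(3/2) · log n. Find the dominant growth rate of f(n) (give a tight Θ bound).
f(n) ∈ Θ(n^3 · log n)

Compare the terms by growth order. For large n, n^a · (log n)^b dominates n^a' · (log n)^b' iff a > a', or (a = a' and b > b'). Ranking the 4 terms shows the dominant one is 4 · n^3 · log n. Hence f(n) ∈ Θ(n^3 · log n).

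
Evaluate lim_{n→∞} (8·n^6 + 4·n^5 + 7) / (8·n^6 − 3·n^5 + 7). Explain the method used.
lim = 8/8 = 1

For large n the leading n^6 terms dominate both numerator and denominator. Dividing top and bottom by n^6, every other term tends to 0, leaving 8/8 = 1.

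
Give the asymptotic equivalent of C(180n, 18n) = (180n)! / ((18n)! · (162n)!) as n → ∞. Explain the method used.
C(180n, 18n) ~ (10000000000/387420489)^(18n) · sqrt(5/(9π·18n))

Write N = 18n. Apply Stirling to each factorial:
  (10N)! ~ sqrt(2π·10N) · (10N/e)^(10N),
  N! ~ sqrt(2π N) · (N/e)^N,
  (9N)! ~ sqrt(2π·9N) · (9N/e)^(9N).
The exponential factors combine to (10N)^(10N) / (N^N · (9N)^(9N)) = 10^(10N)/9^(9N) = (10^10/9^9)^N = (10000000000/387420489)^N.
The square-root prefactors combine to sqrt(2π·10N) / (sqrt(2π N)·sqrt(2π·9N)) = sqrt(10 / (2π·9·N)) = sqrt(5/(9π·18n)).
Substituting N = 18n: C(180n, 18n) ~ (10000000000/387420489)^(18n) · sqrt(5/(9π·18n)).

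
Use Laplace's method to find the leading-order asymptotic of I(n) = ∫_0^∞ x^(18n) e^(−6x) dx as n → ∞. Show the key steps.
I(n) ~ (sqrt(2π·18n) / 6) · (18n/(6e))^(18n)

Write the integrand as exp(18n ln x − 6x) and set f(x) = 18n ln x − 6x. Then f'(x) = 18n/x − 6 = 0 at x* = 18n/6, and f''(x*) = −18n/x*^2 = −6^2/(18n). Laplace's method (interior maximum) gives
  I(n) ~ e^(f(x*)) · sqrt(2π / |f''(x*)|)
        = exp(18n ln(18n/6) − 18n) · sqrt(2π · 18n / 6^2)
        = (18n/6)^(18n) e^(−18n) · sqrt(2π·18n) / 6
        = (sqrt(2π·18n) / 6) · (18n/(6e))^(18n).
This matches Γ(18n+1)/6^(18n+1) with Stirling applied to Γ.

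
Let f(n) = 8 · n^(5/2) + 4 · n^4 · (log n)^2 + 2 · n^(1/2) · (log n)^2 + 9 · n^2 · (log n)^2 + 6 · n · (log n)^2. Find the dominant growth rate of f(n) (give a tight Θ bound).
f(n) ∈ Θ(n^4 · (log n)^2)

Compare the terms by growth order. For large n, n^a · (log n)^b dominates n^a' · (log n)^b' iff a > a', or (a = a' and b > b'). Ranking the 5 terms shows the dominant one is 4 · n^4 · (log n)^2. Hence f(n) ∈ Θ(n^4 · (log n)^2).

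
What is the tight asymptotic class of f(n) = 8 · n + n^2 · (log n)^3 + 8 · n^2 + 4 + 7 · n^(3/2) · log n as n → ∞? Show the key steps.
f(n) ∈ Θ(n^2 · (log n)^3)

Compare the terms by growth order. For large n, n^a · (log n)^b dominates n^a' · (log n)^b' iff a > a', or (a = a' and b > b'). Ranking the 5 terms shows the dominant one is n^2 · (log n)^3. Hence f(n) ∈ Θ(n^2 · (log n)^3).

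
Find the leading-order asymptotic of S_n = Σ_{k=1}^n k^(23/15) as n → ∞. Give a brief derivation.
S_n ~ (15/38) · n^(38/15)

Integral comparison: Σ_{k=1}^n k^(23/15) = ∫_0^n x^(23/15) dx + O(n^(23/15)). The integral is n^(1 + 23/15) / (1 + 23/15) = n^((23+15)/15) / ((23+15)/15) = (15/38) · n^(38/15).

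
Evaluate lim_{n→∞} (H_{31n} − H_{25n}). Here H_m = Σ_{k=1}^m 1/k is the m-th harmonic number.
lim = ln(31/25)

Euler-Maclaurin gives H_m = ln m + γ + 1/(2m) + O(1/m^2). The γ and O(1/m) terms cancel in the difference:
  H_{31n} − H_{25n} = ln(31n) − ln(25n) + O(1/n) = ln(31/25) + O(1/n).
Hence the limit is ln(31/25).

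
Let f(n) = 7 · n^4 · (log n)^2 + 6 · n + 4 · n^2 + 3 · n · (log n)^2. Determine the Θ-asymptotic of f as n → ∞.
f(n) ∈ Θ(n^4 · (log n)^2)

Compare the terms by growth order. For large n, n^a · (log n)^b dominates n^a' · (log n)^b' iff a > a', or (a = a' and b > b'). Ranking the 4 terms shows the dominant one is 7 · n^4 · (log n)^2. Hence f(n) ∈ Θ(n^4 · (log n)^2).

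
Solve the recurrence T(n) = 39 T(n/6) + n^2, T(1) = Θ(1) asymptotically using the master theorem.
T(n) = Θ(n^(log_6 39))

Master theorem: compare f(n) = n^2 to n^(log_6 39) where log_6 39 ≈ 2.045. Since 2 < log_6 39, we have f(n) = O(n^(log_6 39 − ε)) for some ε > 0 — Case 1. Hence T(n) = Θ(n^(log_6 39)).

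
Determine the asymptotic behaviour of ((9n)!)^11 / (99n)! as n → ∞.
((9n)!)^11/(99n)! ~ ((2π·9n)^(10/2) / sqrt(11)) · 11^(−11·9n)  →  0

Write N = 9n. Stirling: N! ~ sqrt(2π N)(N/e)^N and (11N)! ~ sqrt(2π·11N)·(11N/e)^(11N).
  (N!)^11/(11N)! ~ (2π N)^(11/2) (N/e)^(11N) / [sqrt(2π·11N) (11N/e)^(11N)]
     = (2π N)^(11/2) / sqrt(2π·11N) · (N/(11N))^(11N)
     = (2π N)^((11−1)/2) / sqrt(11) · 11^(−11N).
Since 11^11 > 1, the factor 11^(−11N) decays exponentially, so the ratio → 0. Substituting N = 9n gives the stated form.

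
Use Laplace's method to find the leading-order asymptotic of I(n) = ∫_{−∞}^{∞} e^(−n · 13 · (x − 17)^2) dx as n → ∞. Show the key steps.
I(n) = sqrt(π/(13n))

Here φ(x) = 13 · (x − 17)^2 has its unique minimum at x* = 17 with φ(x*) = 0 and φ''(x*) = 26. Laplace's method gives
  I(n) ~ e^(−n φ(x*)) · sqrt(2π / (n · φ''(x*))) = sqrt(2π / (26n)) = sqrt(π/(13n)).
This is exact: substituting u = (x − 17)·sqrt(13n) gives I(n) = (1/sqrt(13n)) ∫_{−∞}^{∞} e^(−u^2) du = sqrt(π/(13n)).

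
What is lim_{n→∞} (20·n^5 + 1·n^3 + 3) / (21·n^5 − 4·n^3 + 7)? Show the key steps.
lim = 20/21

For large n the leading n^5 terms dominate both numerator and denominator. Dividing top and bottom by n^5, every other term tends to 0, leaving 20/21.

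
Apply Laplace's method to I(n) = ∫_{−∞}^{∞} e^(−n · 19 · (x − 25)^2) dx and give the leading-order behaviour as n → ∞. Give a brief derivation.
I(n) = sqrt(π/(19n))

Here φ(x) = 19 · (x − 25)^2 has its unique minimum at x* = 25 with φ(x*) = 0 and φ''(x*) = 38. Laplace's method gives
  I(n) ~ e^(−n φ(x*)) · sqrt(2π / (n · φ''(x*))) = sqrt(2π / (38n)) = sqrt(π/(19n)).
This is exact: substituting u = (x − 25)·sqrt(19n) gives I(n) = (1/sqrt(19n)) ∫_{−∞}^{∞} e^(−u^2) du = sqrt(π/(19n)).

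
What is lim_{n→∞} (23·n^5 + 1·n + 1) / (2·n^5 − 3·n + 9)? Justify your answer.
lim = 23/2

For large n the leading n^5 terms dominate both numerator and denominator. Dividing top and bottom by n^5, every other term tends to 0, leaving 23/2.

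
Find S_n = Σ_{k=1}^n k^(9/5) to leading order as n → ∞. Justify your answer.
S_n ~ (5/14) · n^(14/5)

Integral comparison: Σ_{k=1}^n k^(9/5) = ∫_0^n x^(9/5) dx + O(n^(9/5)). The integral is n^(1 + 9/5) / (1 + 9/5) = n^((9+5)/5) / ((9+5)/5) = (5/14) · n^(14/5).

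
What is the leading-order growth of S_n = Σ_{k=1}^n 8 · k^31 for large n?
S_n ~ n^32 / 4

By integral comparison (Euler-Maclaurin), Σ_{k=1}^n 8 · k^31 = 8 · ∫_0^n x^31 dx + O(n^31) = 8 · n^32/32 = n^32 / 4 + O(n^31). (Equivalently, Faulhaber's formula gives the same leading term.)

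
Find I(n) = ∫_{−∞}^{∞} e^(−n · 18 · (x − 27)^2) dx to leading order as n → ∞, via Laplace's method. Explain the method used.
I(n) = sqrt(π/(18n))

Here φ(x) = 18 · (x − 27)^2 has its unique minimum at x* = 27 with φ(x*) = 0 and φ''(x*) = 36. Laplace's method gives
  I(n) ~ e^(−n φ(x*)) · sqrt(2π / (n · φ''(x*))) = sqrt(2π / (36n)) = sqrt(π/(18n)).
This is exact: substituting u = (x − 27)·sqrt(18n) gives I(n) = (1/sqrt(18n)) ∫_{−∞}^{∞} e^(−u^2) du = sqrt(π/(18n)).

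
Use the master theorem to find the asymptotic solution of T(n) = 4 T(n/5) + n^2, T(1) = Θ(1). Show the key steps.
T(n) = Θ(n^2)

log_5 4 ≈ 0.861. f(n) = n^2 dominates n^(log_5 4) since 2 > 0.861, and the regularity condition a·f(n/b) = 4·(n/5)^2 = (4/25)·n^2 ≤ c·f(n) holds with c = 4/25 ≈ 0.16 < 1. So this is Case 3: T(n) = Θ(f(n)) = Θ(n^2).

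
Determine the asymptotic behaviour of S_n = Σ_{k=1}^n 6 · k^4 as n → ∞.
S_n ~ 6 · n^5 / 5

By integral comparison (Euler-Maclaurin), Σ_{k=1}^n 6 · k^4 = 6 · ∫_0^n x^4 dx + O(n^4) = 6 · n^5/5 + O(n^4). (Equivalently, Faulhaber's formula gives the same leading term.)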